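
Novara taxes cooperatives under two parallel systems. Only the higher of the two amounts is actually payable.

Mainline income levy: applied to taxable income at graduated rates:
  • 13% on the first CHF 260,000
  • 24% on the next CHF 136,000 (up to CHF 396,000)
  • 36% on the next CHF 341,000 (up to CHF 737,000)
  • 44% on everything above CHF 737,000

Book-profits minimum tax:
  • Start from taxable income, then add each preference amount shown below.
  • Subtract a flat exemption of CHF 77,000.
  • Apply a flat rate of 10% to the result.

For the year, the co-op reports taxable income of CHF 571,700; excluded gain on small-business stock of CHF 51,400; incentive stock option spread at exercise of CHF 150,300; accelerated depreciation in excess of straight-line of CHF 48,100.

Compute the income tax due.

Mainline income levy:
  CHF 260,000 × 13% = CHF 33,800
  CHF 136,000 × 24% = CHF 32,640
  CHF 175,700 × 36% = CHF 63,252
  → CHF 129,692

Book-profits minimum tax:
  Adjusted income: CHF 571,700 + CHF 51,400 + CHF 150,300 + CHF 48,100 = CHF 821,500
  Less exemption CHF 77,000 → base CHF 744,500
  CHF 744,500 × 10% = CHF 74,450

CHF 129,692 > CHF 74,450, so the mainline income levy governs.

CHF 129,692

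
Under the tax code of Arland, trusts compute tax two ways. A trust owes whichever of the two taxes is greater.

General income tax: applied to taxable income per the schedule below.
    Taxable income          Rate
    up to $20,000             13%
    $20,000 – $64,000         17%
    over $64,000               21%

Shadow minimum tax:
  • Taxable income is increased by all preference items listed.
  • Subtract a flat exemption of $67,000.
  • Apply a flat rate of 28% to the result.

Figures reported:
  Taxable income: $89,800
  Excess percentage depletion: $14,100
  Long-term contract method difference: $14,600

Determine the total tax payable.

General income tax:
  $20,000 × 13% = $2,600
  $44,000 × 17% = $7,480
  $25,800 × 21% = $5,418
  → $15,498

Shadow minimum tax:
  Adjusted income: $89,800 + $14,100 + $14,600 = $118,500
  Less exemption $67,000 → base $51,500
  $51,500 × 28% = $14,420

$15,498 > $14,420, so the general income tax governs.

$15,498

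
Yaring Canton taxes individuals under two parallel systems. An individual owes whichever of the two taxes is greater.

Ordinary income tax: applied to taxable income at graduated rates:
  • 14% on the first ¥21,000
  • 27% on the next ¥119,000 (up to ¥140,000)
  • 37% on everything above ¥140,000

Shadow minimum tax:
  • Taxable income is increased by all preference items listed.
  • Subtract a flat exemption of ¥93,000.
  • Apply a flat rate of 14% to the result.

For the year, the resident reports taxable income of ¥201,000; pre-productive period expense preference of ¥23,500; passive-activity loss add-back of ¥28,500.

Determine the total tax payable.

Shadow minimum tax:
  Adjusted income: ¥201,000 + ¥23,500 + ¥28,500 = ¥253,000
  Less exemption ¥93,000 → base ¥160,000
  ¥160,000 × 14% = ¥22,400

Ordinary income tax:
  ¥21,000 × 14% = ¥2,940
  ¥119,000 × 27% = ¥32,130
  ¥61,000 × 37% = ¥22,570
  → ¥57,640

¥57,640 > ¥22,400, so the ordinary income tax governs.

¥57,640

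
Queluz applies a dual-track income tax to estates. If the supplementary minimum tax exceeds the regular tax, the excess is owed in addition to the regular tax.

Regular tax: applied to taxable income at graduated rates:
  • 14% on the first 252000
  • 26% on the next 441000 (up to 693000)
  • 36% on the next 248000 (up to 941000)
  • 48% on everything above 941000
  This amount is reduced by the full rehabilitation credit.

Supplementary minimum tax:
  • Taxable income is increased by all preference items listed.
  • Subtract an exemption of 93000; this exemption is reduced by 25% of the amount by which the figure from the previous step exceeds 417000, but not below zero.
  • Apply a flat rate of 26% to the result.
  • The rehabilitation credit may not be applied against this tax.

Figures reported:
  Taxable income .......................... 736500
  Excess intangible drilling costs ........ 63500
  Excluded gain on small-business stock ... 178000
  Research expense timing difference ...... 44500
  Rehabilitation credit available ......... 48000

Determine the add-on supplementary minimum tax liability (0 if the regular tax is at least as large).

148250

Regular tax:
  252000 × 14% = 35280
  441000 × 26% = 114660
  43500 × 36% = 15660
  → 165600
  Less rehabilitation credit 48000 → 117600

Supplementary minimum tax:
  Adjusted income: 736500 + 63500 + 178000 + 44500 = 1022500
  Exemption: 25% × (1022500 − 417000) = 151375 ≥ 93000, so the exemption is fully phased out
  Base: 1022500 − 0 = 1022500
  1022500 × 26% = 265850

Excess of supplementary minimum tax over regular tax: 265850 − 117600 = 148250.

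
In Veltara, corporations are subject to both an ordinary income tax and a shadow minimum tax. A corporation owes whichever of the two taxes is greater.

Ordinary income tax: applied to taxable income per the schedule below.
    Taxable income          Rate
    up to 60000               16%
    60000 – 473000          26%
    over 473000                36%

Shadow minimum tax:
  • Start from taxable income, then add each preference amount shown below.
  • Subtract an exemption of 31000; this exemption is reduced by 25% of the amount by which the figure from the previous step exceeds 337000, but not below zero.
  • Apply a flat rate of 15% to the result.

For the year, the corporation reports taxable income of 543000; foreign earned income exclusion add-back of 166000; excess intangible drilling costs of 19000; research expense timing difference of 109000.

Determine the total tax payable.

142180

Ordinary income tax:
  60000 × 16% = 9600
  413000 × 26% = 107380
  70000 × 36% = 25200
  → 142180

Shadow minimum tax:
  Adjusted income: 543000 + 166000 + 19000 + 109000 = 837000
  Exemption: 25% × (837000 − 337000) = 125000 ≥ 31000, so the exemption is fully phased out
  Base: 837000 − 0 = 837000
  837000 × 15% = 125550

142180 > 125550, so the ordinary income tax governs.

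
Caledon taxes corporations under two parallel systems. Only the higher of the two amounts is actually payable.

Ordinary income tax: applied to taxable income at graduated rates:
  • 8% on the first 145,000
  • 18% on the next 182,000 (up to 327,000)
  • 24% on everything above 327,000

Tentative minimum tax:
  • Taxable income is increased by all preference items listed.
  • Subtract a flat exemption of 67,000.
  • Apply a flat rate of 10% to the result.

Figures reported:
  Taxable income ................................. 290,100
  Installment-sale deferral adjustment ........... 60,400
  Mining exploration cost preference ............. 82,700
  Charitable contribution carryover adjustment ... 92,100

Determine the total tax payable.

Tentative minimum tax:
  Adjusted income: 290,100 + 60,400 + 82,700 + 92,100 = 525,300
  Less exemption 67,000 → base 458,300
  458,300 × 10% = 45,830

Ordinary income tax:
  145,000 × 8% = 11,600
  145,100 × 18% = 26,118
  → 37,718

45,830 > 37,718, so the tentative minimum tax is the binding amount.

45,830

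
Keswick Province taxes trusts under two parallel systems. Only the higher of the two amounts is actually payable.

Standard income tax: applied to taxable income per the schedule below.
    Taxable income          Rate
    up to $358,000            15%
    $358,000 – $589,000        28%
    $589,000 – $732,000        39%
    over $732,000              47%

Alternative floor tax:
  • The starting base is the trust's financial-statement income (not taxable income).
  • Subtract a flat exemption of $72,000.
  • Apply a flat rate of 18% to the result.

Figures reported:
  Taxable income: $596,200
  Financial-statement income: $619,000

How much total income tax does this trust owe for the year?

Standard income tax:
  $358,000 × 15% = $53,700
  $231,000 × 28% = $64,680
  $7,200 × 39% = $2,808
  → $121,188

Alternative floor tax:
  Base (financial-statement income): $619,000
  Less exemption $72,000 → base $547,000
  $547,000 × 18% = $98,460

$121,188 > $98,460, so the standard income tax governs.

$121,188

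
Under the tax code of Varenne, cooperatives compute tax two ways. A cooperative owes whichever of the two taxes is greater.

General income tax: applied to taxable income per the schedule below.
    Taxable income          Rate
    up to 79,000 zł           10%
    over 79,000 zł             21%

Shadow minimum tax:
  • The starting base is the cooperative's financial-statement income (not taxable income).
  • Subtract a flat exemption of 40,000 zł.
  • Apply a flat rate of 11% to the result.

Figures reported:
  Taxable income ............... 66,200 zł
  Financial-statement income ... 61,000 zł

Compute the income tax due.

General income tax:
  66,200 zł × 10% = 6,620 zł

Shadow minimum tax:
  Base (financial-statement income): 61,000 zł
  Less exemption 40,000 zł → base 21,000 zł
  21,000 zł × 11% = 2,310 zł

6,620 zł > 2,310 zł, so the general income tax governs.

6,620 zł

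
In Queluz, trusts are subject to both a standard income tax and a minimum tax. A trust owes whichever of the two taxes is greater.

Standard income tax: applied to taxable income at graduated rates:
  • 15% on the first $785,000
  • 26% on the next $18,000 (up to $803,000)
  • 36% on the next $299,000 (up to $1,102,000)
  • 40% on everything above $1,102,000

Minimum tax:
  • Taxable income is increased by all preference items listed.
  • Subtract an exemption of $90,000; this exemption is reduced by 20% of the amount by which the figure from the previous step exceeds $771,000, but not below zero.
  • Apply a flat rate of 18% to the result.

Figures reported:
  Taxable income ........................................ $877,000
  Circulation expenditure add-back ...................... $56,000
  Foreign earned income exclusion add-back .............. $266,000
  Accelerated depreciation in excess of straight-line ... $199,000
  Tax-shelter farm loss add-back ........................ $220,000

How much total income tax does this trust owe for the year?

$291,240

Standard income tax:
  $785,000 × 15% = $117,750
  $18,000 × 26% = $4,680
  $74,000 × 36% = $26,640
  → $149,070

Minimum tax:
  Adjusted income: $877,000 + $56,000 + $266,000 + $199,000 + $220,000 = $1,618,000
  Exemption: 20% × ($1,618,000 − $771,000) = $169,400 ≥ $90,000, so the exemption is fully phased out
  Base: $1,618,000 − $0 = $1,618,000
  $1,618,000 × 18% = $291,240

$291,240 > $149,070, so the minimum tax is the binding amount.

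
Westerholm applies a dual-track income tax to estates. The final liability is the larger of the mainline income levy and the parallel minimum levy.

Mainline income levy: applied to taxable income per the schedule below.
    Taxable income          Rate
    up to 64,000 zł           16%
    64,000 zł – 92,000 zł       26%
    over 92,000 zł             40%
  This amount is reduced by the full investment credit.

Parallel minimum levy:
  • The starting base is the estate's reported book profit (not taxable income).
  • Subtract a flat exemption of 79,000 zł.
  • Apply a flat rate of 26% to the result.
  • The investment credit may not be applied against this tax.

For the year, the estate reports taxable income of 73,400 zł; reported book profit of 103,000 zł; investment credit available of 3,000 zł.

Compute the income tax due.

9,684 zł

Parallel minimum levy:
  Base (reported book profit): 103,000 zł
  Less exemption 79,000 zł → base 24,000 zł
  24,000 zł × 26% = 6,240 zł

Mainline income levy:
  64,000 zł × 16% = 10,240 zł
  9,400 zł × 26% = 2,444 zł
  → 12,684 zł
  Less investment credit 3,000 zł → 9,684 zł

9,684 zł > 6,240 zł, so the mainline income levy governs.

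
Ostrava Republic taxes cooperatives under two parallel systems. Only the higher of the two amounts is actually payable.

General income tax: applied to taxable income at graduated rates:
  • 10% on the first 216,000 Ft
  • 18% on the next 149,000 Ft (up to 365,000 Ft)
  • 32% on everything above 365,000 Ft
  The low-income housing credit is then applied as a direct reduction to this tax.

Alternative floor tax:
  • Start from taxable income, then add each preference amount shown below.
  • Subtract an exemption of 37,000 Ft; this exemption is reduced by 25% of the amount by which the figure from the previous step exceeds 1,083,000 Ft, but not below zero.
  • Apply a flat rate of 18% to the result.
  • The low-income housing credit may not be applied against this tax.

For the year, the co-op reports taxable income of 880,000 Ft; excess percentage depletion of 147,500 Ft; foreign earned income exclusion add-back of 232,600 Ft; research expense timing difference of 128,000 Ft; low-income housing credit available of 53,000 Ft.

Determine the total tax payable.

249,858 Ft

Alternative floor tax:
  Adjusted income: 880,000 Ft + 147,500 Ft + 232,600 Ft + 128,000 Ft = 1,388,100 Ft
  Exemption: 25% × (1,388,100 Ft − 1,083,000 Ft) = 76,275 Ft ≥ 37,000 Ft, so the exemption is fully phased out
  Base: 1,388,100 Ft − 0 Ft = 1,388,100 Ft
  1,388,100 Ft × 18% = 249,858 Ft

General income tax:
  216,000 Ft × 10% = 21,600 Ft
  149,000 Ft × 18% = 26,820 Ft
  515,000 Ft × 32% = 164,800 Ft
  → 213,220 Ft
  Less low-income housing credit 53,000 Ft → 160,220 Ft

249,858 Ft > 160,220 Ft, so the alternative floor tax is the binding amount.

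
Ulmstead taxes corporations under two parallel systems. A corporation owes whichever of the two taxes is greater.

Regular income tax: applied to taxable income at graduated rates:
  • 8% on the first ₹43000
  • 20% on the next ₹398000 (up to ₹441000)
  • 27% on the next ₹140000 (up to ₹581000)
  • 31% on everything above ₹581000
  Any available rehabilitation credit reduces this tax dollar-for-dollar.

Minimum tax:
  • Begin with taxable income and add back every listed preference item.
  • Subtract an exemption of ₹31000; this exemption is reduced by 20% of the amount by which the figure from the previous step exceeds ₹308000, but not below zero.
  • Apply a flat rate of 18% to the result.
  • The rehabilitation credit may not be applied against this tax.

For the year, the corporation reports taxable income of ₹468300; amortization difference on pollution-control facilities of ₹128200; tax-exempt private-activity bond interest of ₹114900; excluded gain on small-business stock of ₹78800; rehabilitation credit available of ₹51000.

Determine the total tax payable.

Minimum tax:
  Adjusted income: ₹468300 + ₹128200 + ₹114900 + ₹78800 = ₹790200
  Exemption: 20% × (₹790200 − ₹308000) = ₹96440 ≥ ₹31000, so the exemption is fully phased out
  Base: ₹790200 − ₹0 = ₹790200
  ₹790200 × 18% = ₹142236

Regular income tax:
  ₹43000 × 8% = ₹3440
  ₹398000 × 20% = ₹79600
  ₹27300 × 27% = ₹7371
  → ₹90411
  Less rehabilitation credit ₹51000 → ₹39411

₹142236 > ₹39411, so the minimum tax is the binding amount.

₹142236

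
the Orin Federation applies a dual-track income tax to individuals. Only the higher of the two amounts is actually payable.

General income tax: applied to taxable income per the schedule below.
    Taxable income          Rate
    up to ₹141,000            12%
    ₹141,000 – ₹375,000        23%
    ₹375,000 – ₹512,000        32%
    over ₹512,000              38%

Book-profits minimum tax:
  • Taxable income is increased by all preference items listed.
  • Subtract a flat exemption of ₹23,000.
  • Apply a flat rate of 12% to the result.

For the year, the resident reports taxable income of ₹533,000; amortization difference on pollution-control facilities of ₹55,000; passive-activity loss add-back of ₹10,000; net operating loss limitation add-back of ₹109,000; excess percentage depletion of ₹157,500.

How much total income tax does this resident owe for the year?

Book-profits minimum tax:
  Adjusted income: ₹533,000 + ₹55,000 + ₹10,000 + ₹109,000 + ₹157,500 = ₹864,500
  Less exemption ₹23,000 → base ₹841,500
  ₹841,500 × 12% = ₹100,980

General income tax:
  ₹141,000 × 12% = ₹16,920
  ₹234,000 × 23% = ₹53,820
  ₹137,000 × 32% = ₹43,840
  ₹21,000 × 38% = ₹7,980
  → ₹122,560

₹122,560 > ₹100,980, so the general income tax governs.

₹122,560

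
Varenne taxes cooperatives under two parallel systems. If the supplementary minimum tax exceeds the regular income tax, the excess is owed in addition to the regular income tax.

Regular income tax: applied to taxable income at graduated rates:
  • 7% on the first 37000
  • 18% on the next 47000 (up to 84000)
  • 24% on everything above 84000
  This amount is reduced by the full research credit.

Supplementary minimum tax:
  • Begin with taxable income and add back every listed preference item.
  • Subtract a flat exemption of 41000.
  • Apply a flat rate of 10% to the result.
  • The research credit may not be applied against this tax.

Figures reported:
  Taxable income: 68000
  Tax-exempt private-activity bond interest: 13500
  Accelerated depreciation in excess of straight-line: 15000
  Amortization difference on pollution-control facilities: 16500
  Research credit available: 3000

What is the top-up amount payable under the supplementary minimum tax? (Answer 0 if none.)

2030

Regular income tax:
  37000 × 7% = 2590
  31000 × 18% = 5580
  → 8170
  Less research credit 3000 → 5170

Supplementary minimum tax:
  Adjusted income: 68000 + 13500 + 15000 + 16500 = 113000
  Less exemption 41000 → base 72000
  72000 × 10% = 7200

Excess of supplementary minimum tax over regular income tax: 7200 − 5170 = 2030.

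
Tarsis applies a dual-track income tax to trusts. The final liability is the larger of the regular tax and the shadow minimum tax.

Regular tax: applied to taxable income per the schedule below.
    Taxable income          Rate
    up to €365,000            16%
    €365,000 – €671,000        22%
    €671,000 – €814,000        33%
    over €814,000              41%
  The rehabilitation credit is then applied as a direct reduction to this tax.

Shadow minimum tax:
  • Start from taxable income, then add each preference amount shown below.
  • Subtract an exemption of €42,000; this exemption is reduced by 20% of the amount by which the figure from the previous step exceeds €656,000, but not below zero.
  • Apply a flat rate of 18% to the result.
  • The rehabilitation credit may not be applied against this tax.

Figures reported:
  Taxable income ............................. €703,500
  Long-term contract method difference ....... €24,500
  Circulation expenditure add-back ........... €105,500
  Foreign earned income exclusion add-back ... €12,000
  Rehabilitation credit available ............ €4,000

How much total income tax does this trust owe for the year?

Shadow minimum tax:
  Adjusted income: €703,500 + €24,500 + €105,500 + €12,000 = €845,500
  Exemption: €42,000 − 20% × (€845,500 − €656,000) = €42,000 − €37,900 = €4,100
  Base: €845,500 − €4,100 = €841,400
  €841,400 × 18% = €151,452

Regular tax:
  €365,000 × 16% = €58,400
  €306,000 × 22% = €67,320
  €32,500 × 33% = €10,725
  → €136,445
  Less rehabilitation credit €4,000 → €132,445

€151,452 > €132,445, so the shadow minimum tax is the binding amount.

€151,452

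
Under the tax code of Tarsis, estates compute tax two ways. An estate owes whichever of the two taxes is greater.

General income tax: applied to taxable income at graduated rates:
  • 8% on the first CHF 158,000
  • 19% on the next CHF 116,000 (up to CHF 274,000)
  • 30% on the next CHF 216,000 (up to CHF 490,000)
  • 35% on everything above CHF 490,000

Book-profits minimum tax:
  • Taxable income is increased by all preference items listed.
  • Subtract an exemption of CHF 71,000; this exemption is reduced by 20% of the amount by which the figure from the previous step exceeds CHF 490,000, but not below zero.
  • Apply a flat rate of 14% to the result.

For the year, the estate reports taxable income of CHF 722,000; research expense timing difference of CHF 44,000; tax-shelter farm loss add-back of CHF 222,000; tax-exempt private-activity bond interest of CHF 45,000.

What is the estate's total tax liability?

Book-profits minimum tax:
  Adjusted income: CHF 722,000 + CHF 44,000 + CHF 222,000 + CHF 45,000 = CHF 1,033,000
  Exemption: 20% × (CHF 1,033,000 − CHF 490,000) = CHF 108,600 ≥ CHF 71,000, so the exemption is fully phased out
  Base: CHF 1,033,000 − CHF 0 = CHF 1,033,000
  CHF 1,033,000 × 14% = CHF 144,620

General income tax:
  CHF 158,000 × 8% = CHF 12,640
  CHF 116,000 × 19% = CHF 22,040
  CHF 216,000 × 30% = CHF 64,800
  CHF 232,000 × 35% = CHF 81,200
  → CHF 180,680

CHF 180,680 > CHF 144,620, so the general income tax governs.

CHF 180,680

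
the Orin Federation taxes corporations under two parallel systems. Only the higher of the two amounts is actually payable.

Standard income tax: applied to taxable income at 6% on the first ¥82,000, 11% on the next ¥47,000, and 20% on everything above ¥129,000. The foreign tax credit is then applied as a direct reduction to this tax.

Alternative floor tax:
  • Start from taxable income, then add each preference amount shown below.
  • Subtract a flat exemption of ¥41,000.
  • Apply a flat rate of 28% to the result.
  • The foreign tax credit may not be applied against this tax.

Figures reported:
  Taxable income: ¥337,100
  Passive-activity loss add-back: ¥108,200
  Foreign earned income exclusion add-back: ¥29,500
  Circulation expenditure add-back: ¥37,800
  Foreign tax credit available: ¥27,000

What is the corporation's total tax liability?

¥132,048

Standard income tax:
  ¥82,000 × 6% = ¥4,920
  ¥47,000 × 11% = ¥5,170
  ¥208,100 × 20% = ¥41,620
  → ¥51,710
  Less foreign tax credit ¥27,000 → ¥24,710

Alternative floor tax:
  Adjusted income: ¥337,100 + ¥108,200 + ¥29,500 + ¥37,800 = ¥512,600
  Less exemption ¥41,000 → base ¥471,600
  ¥471,600 × 28% = ¥132,048

¥132,048 > ¥24,710, so the alternative floor tax is the binding amount.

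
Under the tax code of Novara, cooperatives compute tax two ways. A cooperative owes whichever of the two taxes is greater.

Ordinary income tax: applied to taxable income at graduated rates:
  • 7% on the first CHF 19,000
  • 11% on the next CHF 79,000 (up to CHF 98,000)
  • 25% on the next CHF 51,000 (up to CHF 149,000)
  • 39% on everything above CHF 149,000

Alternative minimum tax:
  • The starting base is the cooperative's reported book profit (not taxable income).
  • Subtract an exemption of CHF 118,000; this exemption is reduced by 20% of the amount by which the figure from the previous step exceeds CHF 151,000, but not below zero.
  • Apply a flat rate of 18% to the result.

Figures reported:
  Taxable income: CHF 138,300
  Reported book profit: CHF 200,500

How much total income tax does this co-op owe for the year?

CHF 20,095

Alternative minimum tax:
  Base (reported book profit): CHF 200,500
  Exemption: CHF 118,000 − 20% × (CHF 200,500 − CHF 151,000) = CHF 118,000 − CHF 9,900 = CHF 108,100
  Base: CHF 200,500 − CHF 108,100 = CHF 92,400
  CHF 92,400 × 18% = CHF 16,632

Ordinary income tax:
  CHF 19,000 × 7% = CHF 1,330
  CHF 79,000 × 11% = CHF 8,690
  CHF 40,300 × 25% = CHF 10,075
  → CHF 20,095

CHF 20,095 > CHF 16,632, so the ordinary income tax governs.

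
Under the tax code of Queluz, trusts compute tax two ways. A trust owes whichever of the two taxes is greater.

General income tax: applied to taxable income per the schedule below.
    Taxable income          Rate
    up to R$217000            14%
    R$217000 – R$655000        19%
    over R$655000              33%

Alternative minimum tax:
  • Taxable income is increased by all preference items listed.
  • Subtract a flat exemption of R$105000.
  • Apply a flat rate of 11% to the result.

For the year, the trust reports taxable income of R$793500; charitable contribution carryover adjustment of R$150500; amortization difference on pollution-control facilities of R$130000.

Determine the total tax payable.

Alternative minimum tax:
  Adjusted income: R$793500 + R$150500 + R$130000 = R$1074000
  Less exemption R$105000 → base R$969000
  R$969000 × 11% = R$106590

General income tax:
  R$217000 × 14% = R$30380
  R$438000 × 19% = R$83220
  R$138500 × 33% = R$45705
  → R$159305

R$159305 > R$106590, so the general income tax governs.

R$159305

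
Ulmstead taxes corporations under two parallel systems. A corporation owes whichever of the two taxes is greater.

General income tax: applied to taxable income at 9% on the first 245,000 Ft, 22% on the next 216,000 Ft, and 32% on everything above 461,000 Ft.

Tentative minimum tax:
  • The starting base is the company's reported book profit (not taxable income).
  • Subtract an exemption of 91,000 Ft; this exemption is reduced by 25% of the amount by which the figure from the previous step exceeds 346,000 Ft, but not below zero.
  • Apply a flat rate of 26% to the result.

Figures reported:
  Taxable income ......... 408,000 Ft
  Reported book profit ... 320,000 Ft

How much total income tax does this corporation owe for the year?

59,540 Ft

Tentative minimum tax:
  Base (reported book profit): 320,000 Ft
  Exemption: 320,000 Ft ≤ 346,000 Ft, so full 91,000 Ft applies
  Base: 320,000 Ft − 91,000 Ft = 229,000 Ft
  229,000 Ft × 26% = 59,540 Ft

General income tax:
  245,000 Ft × 9% = 22,050 Ft
  163,000 Ft × 22% = 35,860 Ft
  → 57,910 Ft

59,540 Ft > 57,910 Ft, so the tentative minimum tax is the binding amount.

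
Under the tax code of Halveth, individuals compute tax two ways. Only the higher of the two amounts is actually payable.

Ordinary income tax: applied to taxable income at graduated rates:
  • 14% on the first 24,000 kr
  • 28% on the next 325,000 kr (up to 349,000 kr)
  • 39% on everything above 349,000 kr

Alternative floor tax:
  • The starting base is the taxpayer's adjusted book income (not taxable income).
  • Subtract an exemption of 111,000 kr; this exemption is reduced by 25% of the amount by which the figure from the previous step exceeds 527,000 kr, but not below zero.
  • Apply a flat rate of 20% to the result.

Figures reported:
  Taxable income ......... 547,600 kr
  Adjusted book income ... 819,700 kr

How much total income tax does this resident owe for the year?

171,814 kr

Alternative floor tax:
  Base (adjusted book income): 819,700 kr
  Exemption: 111,000 kr − 25% × (819,700 kr − 527,000 kr) = 111,000 kr − 73,175 kr = 37,825 kr
  Base: 819,700 kr − 37,825 kr = 781,875 kr
  781,875 kr × 20% = 156,375 kr

Ordinary income tax:
  24,000 kr × 14% = 3,360 kr
  325,000 kr × 28% = 91,000 kr
  198,600 kr × 39% = 77,454 kr
  → 171,814 kr

171,814 kr > 156,375 kr, so the ordinary income tax governs.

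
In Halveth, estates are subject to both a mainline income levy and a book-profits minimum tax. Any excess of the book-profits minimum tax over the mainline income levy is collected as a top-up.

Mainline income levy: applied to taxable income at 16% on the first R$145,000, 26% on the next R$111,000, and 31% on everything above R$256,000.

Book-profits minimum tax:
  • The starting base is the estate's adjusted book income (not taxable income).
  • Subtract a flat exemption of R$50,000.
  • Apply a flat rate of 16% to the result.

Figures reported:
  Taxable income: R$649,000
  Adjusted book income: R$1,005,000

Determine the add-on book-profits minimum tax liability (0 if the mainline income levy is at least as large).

R$0

Mainline income levy:
  R$145,000 × 16% = R$23,200
  R$111,000 × 26% = R$28,860
  R$393,000 × 31% = R$121,830
  → R$173,890

Book-profits minimum tax:
  Base (adjusted book income): R$1,005,000
  Less exemption R$50,000 → base R$955,000
  R$955,000 × 16% = R$152,800

R$152,800 ≤ R$173,890, so no add-on is due.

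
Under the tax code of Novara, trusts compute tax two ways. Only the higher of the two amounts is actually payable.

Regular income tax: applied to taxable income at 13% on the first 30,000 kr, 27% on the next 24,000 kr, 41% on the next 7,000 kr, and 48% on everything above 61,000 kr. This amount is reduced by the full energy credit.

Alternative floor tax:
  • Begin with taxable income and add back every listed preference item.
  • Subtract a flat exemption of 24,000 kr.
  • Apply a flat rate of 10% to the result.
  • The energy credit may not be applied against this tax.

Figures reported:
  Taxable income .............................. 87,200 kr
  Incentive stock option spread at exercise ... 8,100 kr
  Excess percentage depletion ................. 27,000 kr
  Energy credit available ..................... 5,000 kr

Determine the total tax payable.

20,826 kr

Regular income tax:
  30,000 kr × 13% = 3,900 kr
  24,000 kr × 27% = 6,480 kr
  7,000 kr × 41% = 2,870 kr
  26,200 kr × 48% = 12,576 kr
  → 25,826 kr
  Less energy credit 5,000 kr → 20,826 kr

Alternative floor tax:
  Adjusted income: 87,200 kr + 8,100 kr + 27,000 kr = 122,300 kr
  Less exemption 24,000 kr → base 98,300 kr
  98,300 kr × 10% = 9,830 kr

20,826 kr > 9,830 kr, so the regular income tax governs.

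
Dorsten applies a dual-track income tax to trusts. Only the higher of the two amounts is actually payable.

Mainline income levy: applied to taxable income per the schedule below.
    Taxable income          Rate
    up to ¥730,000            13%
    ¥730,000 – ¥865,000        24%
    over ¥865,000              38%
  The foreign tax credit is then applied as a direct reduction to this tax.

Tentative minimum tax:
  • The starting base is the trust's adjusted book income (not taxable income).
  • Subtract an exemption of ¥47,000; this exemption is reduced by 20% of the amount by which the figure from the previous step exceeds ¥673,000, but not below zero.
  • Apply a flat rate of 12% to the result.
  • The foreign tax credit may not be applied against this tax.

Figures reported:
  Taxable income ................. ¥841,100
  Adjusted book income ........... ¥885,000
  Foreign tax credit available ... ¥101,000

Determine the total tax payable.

Mainline income levy:
  ¥730,000 × 13% = ¥94,900
  ¥111,100 × 24% = ¥26,664
  → ¥121,564
  Less foreign tax credit ¥101,000 → ¥20,564

Tentative minimum tax:
  Base (adjusted book income): ¥885,000
  Exemption: ¥47,000 − 20% × (¥885,000 − ¥673,000) = ¥47,000 − ¥42,400 = ¥4,600
  Base: ¥885,000 − ¥4,600 = ¥880,400
  ¥880,400 × 12% = ¥105,648

¥105,648 > ¥20,564, so the tentative minimum tax is the binding amount.

¥105,648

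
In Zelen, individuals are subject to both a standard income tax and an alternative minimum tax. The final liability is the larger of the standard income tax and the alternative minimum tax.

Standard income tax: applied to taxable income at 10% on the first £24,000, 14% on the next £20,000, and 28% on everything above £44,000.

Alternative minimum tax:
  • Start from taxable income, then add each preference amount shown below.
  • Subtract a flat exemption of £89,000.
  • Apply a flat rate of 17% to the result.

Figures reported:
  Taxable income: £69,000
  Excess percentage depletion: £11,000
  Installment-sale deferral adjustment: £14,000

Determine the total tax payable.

Alternative minimum tax:
  Adjusted income: £69,000 + £11,000 + £14,000 = £94,000
  Less exemption £89,000 → base £5,000
  £5,000 × 17% = £850

Standard income tax:
  £24,000 × 10% = £2,400
  £20,000 × 14% = £2,800
  £25,000 × 28% = £7,000
  → £12,200

£12,200 > £850, so the standard income tax governs.

£12,200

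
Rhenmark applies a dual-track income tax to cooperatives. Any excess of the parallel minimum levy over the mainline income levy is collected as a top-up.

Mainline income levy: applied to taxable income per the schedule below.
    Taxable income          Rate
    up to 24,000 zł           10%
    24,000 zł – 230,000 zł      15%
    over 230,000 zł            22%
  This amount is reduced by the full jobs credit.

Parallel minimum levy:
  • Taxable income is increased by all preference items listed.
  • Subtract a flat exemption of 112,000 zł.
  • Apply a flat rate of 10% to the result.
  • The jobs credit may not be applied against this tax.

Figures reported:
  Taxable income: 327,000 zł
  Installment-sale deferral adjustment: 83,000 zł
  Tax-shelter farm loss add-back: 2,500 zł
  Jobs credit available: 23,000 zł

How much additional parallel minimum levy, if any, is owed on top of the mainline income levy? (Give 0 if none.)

Parallel minimum levy:
  Adjusted income: 327,000 zł + 83,000 zł + 2,500 zł = 412,500 zł
  Less exemption 112,000 zł → base 300,500 zł
  300,500 zł × 10% = 30,050 zł

Mainline income levy:
  24,000 zł × 10% = 2,400 zł
  206,000 zł × 15% = 30,900 zł
  97,000 zł × 22% = 21,340 zł
  → 54,640 zł
  Less jobs credit 23,000 zł → 31,640 zł

30,050 zł ≤ 31,640 zł, so no add-on is due.

0 zł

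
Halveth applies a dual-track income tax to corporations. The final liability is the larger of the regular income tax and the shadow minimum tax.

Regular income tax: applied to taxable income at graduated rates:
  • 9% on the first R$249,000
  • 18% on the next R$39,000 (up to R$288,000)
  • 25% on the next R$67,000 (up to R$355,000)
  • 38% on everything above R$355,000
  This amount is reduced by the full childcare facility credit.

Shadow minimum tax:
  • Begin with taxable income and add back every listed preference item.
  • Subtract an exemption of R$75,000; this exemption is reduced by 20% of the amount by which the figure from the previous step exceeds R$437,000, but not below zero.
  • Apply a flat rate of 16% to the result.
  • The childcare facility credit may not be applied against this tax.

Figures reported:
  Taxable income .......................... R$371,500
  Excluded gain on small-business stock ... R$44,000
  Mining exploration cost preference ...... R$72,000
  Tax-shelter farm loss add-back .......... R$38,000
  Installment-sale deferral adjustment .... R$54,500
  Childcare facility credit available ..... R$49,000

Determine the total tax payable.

R$85,376

Regular income tax:
  R$249,000 × 9% = R$22,410
  R$39,000 × 18% = R$7,020
  R$67,000 × 25% = R$16,750
  R$16,500 × 38% = R$6,270
  → R$52,450
  Less childcare facility credit R$49,000 → R$3,450

Shadow minimum tax:
  Adjusted income: R$371,500 + R$44,000 + R$72,000 + R$38,000 + R$54,500 = R$580,000
  Exemption: R$75,000 − 20% × (R$580,000 − R$437,000) = R$75,000 − R$28,600 = R$46,400
  Base: R$580,000 − R$46,400 = R$533,600
  R$533,600 × 16% = R$85,376

R$85,376 > R$3,450, so the shadow minimum tax is the binding amount.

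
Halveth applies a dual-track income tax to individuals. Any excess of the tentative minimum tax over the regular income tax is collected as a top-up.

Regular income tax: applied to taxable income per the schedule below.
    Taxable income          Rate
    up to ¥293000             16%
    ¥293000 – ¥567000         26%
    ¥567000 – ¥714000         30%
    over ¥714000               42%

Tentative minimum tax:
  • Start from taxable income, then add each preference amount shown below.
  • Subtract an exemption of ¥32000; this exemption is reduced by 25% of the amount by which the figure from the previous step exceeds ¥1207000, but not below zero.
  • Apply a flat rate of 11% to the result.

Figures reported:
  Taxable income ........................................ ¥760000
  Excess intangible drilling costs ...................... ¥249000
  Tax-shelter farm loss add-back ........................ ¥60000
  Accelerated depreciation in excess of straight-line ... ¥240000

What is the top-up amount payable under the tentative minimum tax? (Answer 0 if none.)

Regular income tax:
  ¥293000 × 16% = ¥46880
  ¥274000 × 26% = ¥71240
  ¥147000 × 30% = ¥44100
  ¥46000 × 42% = ¥19320
  → ¥181540

Tentative minimum tax:
  Adjusted income: ¥760000 + ¥249000 + ¥60000 + ¥240000 = ¥1309000
  Exemption: ¥32000 − 25% × (¥1309000 − ¥1207000) = ¥32000 − ¥25500 = ¥6500
  Base: ¥1309000 − ¥6500 = ¥1302500
  ¥1302500 × 11% = ¥143275

¥143275 ≤ ¥181540, so no add-on is due.

¥0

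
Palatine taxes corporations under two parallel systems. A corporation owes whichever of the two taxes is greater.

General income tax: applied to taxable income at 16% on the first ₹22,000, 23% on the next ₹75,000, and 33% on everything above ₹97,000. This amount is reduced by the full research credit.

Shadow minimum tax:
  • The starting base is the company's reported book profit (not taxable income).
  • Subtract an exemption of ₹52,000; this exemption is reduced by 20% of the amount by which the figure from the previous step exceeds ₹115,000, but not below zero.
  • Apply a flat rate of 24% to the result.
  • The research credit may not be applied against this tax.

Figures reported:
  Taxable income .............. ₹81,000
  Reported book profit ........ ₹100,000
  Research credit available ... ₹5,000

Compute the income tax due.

General income tax:
  ₹22,000 × 16% = ₹3,520
  ₹59,000 × 23% = ₹13,570
  → ₹17,090
  Less research credit ₹5,000 → ₹12,090

Shadow minimum tax:
  Base (reported book profit): ₹100,000
  Exemption: ₹100,000 ≤ ₹115,000, so full ₹52,000 applies
  Base: ₹100,000 − ₹52,000 = ₹48,000
  ₹48,000 × 24% = ₹11,520

₹12,090 > ₹11,520, so the general income tax governs.

₹12,090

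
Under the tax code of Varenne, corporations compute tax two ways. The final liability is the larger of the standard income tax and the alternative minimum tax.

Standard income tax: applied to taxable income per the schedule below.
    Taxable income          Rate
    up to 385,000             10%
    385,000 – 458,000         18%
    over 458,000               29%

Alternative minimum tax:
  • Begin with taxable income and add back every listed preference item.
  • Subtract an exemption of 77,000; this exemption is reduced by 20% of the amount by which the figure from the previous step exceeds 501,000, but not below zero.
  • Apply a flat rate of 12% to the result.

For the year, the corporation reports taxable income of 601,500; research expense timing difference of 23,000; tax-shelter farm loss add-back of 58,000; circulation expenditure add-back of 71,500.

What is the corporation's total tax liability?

93,255

Alternative minimum tax:
  Adjusted income: 601,500 + 23,000 + 58,000 + 71,500 = 754,000
  Exemption: 77,000 − 20% × (754,000 − 501,000) = 77,000 − 50,600 = 26,400
  Base: 754,000 − 26,400 = 727,600
  727,600 × 12% = 87,312

Standard income tax:
  385,000 × 10% = 38,500
  73,000 × 18% = 13,140
  143,500 × 29% = 41,615
  → 93,255

93,255 > 87,312, so the standard income tax governs.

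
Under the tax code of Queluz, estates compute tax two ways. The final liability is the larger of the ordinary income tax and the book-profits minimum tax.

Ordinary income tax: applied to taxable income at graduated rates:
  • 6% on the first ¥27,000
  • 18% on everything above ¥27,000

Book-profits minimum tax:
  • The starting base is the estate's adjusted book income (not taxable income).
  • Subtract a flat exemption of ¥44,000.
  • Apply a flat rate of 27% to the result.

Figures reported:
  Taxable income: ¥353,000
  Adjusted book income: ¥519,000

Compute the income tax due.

Ordinary income tax:
  ¥27,000 × 6% = ¥1,620
  ¥326,000 × 18% = ¥58,680
  → ¥60,300

Book-profits minimum tax:
  Base (adjusted book income): ¥519,000
  Less exemption ¥44,000 → base ¥475,000
  ¥475,000 × 27% = ¥128,250

¥128,250 > ¥60,300, so the book-profits minimum tax is the binding amount.

¥128,250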